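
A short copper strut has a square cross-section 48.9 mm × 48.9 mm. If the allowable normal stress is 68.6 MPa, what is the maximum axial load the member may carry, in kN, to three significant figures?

A = 2391 mm².
P_max = σ_allow · A = 68.6 · 2391 = 164000 N = 164 kN.

164 kN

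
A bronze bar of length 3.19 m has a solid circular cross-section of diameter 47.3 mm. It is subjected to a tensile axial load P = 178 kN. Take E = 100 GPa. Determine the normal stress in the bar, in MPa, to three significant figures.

101 MPa

A = 1757 mm².
σ = N/A = 178000/1757 = 101.3 MPa.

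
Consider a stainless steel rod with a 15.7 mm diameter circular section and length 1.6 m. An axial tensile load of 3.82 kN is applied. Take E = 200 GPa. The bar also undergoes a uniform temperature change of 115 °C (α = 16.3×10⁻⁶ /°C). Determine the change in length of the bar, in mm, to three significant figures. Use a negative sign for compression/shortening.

A = 193.6 mm².
δ_mech = NL/(AE) = 3820·1600/(193.6·200000) = 0.1579 mm.
δ_thermal = αLΔT = 16.3e-6·1600·115 = 2.999 mm.
δ = δ_mech + δ_thermal = 3.157 mm.

3.16 mm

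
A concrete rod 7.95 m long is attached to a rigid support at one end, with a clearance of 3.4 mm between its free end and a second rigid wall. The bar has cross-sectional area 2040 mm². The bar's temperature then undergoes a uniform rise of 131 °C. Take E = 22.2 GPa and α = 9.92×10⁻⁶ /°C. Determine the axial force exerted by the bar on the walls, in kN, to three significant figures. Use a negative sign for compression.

Free thermal expansion αLΔT = 9.92e-6 · 7950 · 131 = 10.33 mm.
The walls engage after the gap closes; constrained expansion = 10.33 − 3.4 = 6.931 mm.
The walls impose strain ε = −(6.931)/7950 = -8.7185e-04; σ = Eε = 22200 · -8.7185e-04 = -19.36 MPa.
Wall reaction R = σ·A = -19.36·2040 = -39480 N = -39.48 kN.

-39.5 kN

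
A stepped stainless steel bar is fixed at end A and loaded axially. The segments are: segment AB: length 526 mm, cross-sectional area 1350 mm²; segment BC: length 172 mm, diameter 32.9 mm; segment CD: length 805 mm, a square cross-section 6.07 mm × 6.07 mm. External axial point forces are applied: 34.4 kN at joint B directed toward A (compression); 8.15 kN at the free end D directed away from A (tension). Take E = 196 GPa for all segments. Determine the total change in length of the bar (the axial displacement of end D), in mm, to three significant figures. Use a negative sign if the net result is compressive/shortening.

0.865 mm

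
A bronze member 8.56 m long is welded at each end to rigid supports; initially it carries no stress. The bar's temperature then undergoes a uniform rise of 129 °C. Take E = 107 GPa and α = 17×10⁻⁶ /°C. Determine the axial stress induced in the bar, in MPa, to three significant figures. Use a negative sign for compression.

-235 MPa

Free thermal expansion αLΔT = 17e-6 · 8560 · 129 = 18.77 mm.
The walls impose strain ε = −(18.77)/8560 = -2.1930e-03; σ = Eε = 107000 · -2.1930e-03 = -234.7 MPa.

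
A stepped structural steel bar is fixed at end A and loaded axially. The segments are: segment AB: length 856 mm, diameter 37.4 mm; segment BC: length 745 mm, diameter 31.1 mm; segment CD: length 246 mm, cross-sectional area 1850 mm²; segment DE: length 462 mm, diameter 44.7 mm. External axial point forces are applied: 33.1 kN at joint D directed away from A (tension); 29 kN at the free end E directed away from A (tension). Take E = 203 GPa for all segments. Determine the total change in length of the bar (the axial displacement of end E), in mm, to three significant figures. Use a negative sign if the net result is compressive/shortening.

0.621 mm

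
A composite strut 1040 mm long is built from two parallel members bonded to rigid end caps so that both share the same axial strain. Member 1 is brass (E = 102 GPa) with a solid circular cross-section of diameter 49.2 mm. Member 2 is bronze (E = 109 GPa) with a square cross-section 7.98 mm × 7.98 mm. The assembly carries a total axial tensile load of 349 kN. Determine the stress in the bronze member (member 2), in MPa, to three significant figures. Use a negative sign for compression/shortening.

189 MPa

A_1 = 1901 mm².
A_2 = 63.68 mm².
Equal strain + equilibrium ⇒ each member carries load in proportion to AE: A₁E₁ = 193900000 N, A₂E₂ = 6941000 N, ΣAE = 200900000 N.
σ₂ = P·E₂/ΣAE = 349000·109000/200900000 = 189.4 MPa.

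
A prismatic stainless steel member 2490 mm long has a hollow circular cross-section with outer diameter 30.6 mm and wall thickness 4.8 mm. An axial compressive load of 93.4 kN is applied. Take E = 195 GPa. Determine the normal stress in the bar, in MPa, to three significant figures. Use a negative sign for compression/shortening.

A = 389.1 mm².
σ = N/A = -93400/389.1 = -240.1 MPa.

-240 MPa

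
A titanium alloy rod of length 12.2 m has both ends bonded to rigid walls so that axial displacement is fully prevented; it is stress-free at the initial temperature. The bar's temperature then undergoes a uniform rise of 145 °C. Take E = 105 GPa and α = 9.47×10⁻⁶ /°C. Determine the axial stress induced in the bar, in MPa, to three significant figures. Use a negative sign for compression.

Free thermal expansion αLΔT = 9.47e-6 · 12200 · 145 = 16.75 mm.
The walls impose strain ε = −(16.75)/12200 = -1.3732e-03; σ = Eε = 105000 · -1.3732e-03 = -144.2 MPa.

-144 MPa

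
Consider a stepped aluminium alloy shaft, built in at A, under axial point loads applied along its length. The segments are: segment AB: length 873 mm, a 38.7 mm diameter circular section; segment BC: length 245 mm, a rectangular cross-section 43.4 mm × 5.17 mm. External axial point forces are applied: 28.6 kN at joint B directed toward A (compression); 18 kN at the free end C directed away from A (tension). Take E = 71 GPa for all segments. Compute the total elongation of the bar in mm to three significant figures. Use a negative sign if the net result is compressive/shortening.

0.166 mm

Internal axial forces (sectioning from the free end, tension +): N_BC = 18 kN, N_AB = -10.6 kN.
A_AB = 1176 mm².
A_BC = 224.4 mm².
δ_AB = -10600·873/(1176·71000) = -0.1108 mm
δ_BC = 18000·245/(224.4·71000) = 0.2768 mm
δ = Σδ_i = 0.166 mm.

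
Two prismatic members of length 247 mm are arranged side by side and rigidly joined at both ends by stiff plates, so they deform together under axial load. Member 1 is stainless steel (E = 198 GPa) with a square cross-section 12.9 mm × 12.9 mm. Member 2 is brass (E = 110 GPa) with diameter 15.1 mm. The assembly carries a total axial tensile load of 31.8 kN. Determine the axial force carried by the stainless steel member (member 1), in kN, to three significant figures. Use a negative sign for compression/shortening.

A_1 = 166.4 mm².
A_2 = 179.1 mm².
Equal strain + equilibrium ⇒ each member carries load in proportion to AE: A₁E₁ = 32950000 N, A₂E₂ = 19700000 N, ΣAE = 52650000 N.
F₁ = P·A₁E₁/ΣAE = 31800·32950000/52650000 = 19900 N.

19.9 kN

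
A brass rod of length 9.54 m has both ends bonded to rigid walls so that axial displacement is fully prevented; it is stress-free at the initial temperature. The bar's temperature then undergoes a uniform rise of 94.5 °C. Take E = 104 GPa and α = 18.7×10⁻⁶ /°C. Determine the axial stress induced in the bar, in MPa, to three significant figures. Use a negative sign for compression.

Free thermal expansion αLΔT = 18.7e-6 · 9540 · 94.5 = 16.86 mm.
The walls impose strain ε = −(16.86)/9540 = -1.7671e-03; σ = Eε = 104000 · -1.7671e-03 = -183.8 MPa.

-184 MPa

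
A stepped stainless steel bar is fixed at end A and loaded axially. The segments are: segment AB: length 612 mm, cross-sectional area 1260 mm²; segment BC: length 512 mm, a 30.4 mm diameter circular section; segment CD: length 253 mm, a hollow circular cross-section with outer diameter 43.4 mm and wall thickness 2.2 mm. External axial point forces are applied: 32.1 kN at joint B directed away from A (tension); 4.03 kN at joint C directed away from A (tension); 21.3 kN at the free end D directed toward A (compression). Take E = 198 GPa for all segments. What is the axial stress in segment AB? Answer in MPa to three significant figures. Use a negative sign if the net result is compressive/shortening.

11.8 MPa

Internal axial forces (sectioning from the free end, tension +): N_CD = -21.3 kN, N_BC = -17.27 kN, N_AB = 14.83 kN.
σ_AB = N_AB/A_AB = 14830/1260 = 11.77 MPa.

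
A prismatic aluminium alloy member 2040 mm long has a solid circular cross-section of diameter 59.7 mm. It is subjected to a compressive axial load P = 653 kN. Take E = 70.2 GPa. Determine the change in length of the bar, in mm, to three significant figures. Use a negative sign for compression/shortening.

A = 2799 mm².
δ_mech = NL/(AE) = -653000·2040/(2799·70200) = -6.779 mm.

-6.78 mm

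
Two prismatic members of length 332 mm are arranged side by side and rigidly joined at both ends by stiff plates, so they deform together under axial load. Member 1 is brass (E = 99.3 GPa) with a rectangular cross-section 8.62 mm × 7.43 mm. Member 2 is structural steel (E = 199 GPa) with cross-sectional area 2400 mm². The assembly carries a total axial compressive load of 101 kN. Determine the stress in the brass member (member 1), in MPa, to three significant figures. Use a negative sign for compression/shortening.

A_1 = 64.05 mm².
Equal strain + equilibrium ⇒ each member carries load in proportion to AE: A₁E₁ = 6360000 N, A₂E₂ = 477600000 N, ΣAE = 484000000 N.
σ₁ = P·E₁/ΣAE = -101000·99300/484000000 = -20.72 MPa.

-20.7 MPa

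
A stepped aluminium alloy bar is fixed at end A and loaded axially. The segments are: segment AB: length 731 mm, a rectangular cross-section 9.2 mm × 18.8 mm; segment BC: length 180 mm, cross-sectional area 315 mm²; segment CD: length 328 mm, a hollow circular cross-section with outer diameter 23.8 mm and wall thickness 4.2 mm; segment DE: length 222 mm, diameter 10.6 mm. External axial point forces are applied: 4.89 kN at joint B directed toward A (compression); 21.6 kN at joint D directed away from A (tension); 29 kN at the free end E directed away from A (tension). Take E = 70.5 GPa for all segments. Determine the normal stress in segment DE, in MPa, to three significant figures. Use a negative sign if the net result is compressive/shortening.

329 MPa

Internal axial forces (sectioning from the free end, tension +): N_DE = 29 kN, N_CD = 50.6 kN, N_BC = 50.6 kN, N_AB = 45.71 kN.
A_DE = 88.25 mm².
σ_DE = N_DE/A_DE = 29000/88.25 = 328.6 MPa.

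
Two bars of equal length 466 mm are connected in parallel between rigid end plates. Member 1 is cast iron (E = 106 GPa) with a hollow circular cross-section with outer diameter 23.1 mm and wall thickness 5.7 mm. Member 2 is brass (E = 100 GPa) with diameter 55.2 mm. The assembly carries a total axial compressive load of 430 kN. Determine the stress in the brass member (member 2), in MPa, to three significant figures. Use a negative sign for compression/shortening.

A_1 = 311.6 mm².
A_2 = 2393 mm².
Equal strain + equilibrium ⇒ each member carries load in proportion to AE: A₁E₁ = 33030000 N, A₂E₂ = 239300000 N, ΣAE = 272300000 N.
σ₂ = P·E₂/ΣAE = -430000·100000/272300000 = -157.9 MPa.

-158 MPa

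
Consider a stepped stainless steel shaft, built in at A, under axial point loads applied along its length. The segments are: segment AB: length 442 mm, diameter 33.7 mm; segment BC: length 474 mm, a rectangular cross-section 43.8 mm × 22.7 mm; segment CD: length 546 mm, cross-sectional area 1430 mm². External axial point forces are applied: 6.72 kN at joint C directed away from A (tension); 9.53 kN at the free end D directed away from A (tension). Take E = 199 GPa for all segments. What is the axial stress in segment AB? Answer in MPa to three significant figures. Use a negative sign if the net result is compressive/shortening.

18.2 MPa

Internal axial forces (sectioning from the free end, tension +): N_CD = 9.53 kN, N_BC = 16.25 kN, N_AB = 16.25 kN.
A_AB = 892 mm².
σ_AB = N_AB/A_AB = 16250/892 = 18.22 MPa.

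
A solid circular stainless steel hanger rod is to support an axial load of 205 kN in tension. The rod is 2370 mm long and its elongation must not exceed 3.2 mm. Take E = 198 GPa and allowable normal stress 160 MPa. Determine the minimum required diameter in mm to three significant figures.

40.4 mm

Required area A ≥ P/σ_allow = 205000/160 = 1281 mm².
For a solid circular section, d ≥ √(4A/π) = 40.39 mm.
Elongation limit: A ≥ PL/(Eδ_allow) = 205000·2370/(198000·3.2) = 766.8 mm² ⇒ d ≥ 31.25 mm.
The stress limit governs.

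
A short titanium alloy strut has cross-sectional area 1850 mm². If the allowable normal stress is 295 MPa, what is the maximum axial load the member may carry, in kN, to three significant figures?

P_max = σ_allow · A = 295 · 1850 = 545800 N = 545.8 kN.

546 kN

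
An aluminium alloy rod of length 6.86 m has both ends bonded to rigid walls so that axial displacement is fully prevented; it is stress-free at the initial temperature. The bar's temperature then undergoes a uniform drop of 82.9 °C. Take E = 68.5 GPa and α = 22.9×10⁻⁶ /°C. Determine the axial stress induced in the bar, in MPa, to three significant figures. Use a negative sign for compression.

Free thermal expansion αLΔT = 22.9e-6 · 6860 · -82.9 = -13.02 mm.
The walls impose strain ε = −(-13.02)/6860 = 1.8984e-03; σ = Eε = 68500 · 1.8984e-03 = 130 MPa.

130 MPa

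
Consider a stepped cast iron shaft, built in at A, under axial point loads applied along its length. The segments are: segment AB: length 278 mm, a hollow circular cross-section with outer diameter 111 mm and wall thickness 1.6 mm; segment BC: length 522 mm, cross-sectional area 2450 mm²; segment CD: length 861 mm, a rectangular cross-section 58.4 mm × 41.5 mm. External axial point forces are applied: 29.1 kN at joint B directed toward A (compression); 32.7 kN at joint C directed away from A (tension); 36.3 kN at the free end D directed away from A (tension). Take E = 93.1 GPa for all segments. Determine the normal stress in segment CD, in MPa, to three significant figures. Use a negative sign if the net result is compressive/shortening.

15.0 MPa

Internal axial forces (sectioning from the free end, tension +): N_CD = 36.3 kN, N_BC = 69 kN, N_AB = 39.9 kN.
A_CD = 2424 mm².
σ_CD = N_CD/A_CD = 36300/2424 = 14.98 MPa.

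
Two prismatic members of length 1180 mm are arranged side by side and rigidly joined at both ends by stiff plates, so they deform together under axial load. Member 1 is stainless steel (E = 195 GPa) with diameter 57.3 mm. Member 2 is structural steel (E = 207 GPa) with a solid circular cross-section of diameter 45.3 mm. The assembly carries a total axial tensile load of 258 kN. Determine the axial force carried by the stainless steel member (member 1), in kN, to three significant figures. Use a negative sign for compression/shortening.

A_1 = 2579 mm².
A_2 = 1612 mm².
Equal strain + equilibrium ⇒ each member carries load in proportion to AE: A₁E₁ = 502800000 N, A₂E₂ = 333600000 N, ΣAE = 836500000 N.
F₁ = P·A₁E₁/ΣAE = 258000·502800000/836500000 = 155100 N.

155 kN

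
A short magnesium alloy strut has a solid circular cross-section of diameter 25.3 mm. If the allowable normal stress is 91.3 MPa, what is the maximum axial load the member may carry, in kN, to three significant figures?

A = 502.7 mm².
P_max = σ_allow · A = 91.3 · 502.7 = 45900 N = 45.9 kN.

45.9 kN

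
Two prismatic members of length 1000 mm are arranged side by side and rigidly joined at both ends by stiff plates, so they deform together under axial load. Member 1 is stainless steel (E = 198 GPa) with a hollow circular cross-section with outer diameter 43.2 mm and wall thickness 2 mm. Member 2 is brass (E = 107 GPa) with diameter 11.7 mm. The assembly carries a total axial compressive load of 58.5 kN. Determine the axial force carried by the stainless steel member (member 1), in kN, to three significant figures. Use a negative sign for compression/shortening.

A_1 = 258.9 mm².
A_2 = 107.5 mm².
Equal strain + equilibrium ⇒ each member carries load in proportion to AE: A₁E₁ = 51260000 N, A₂E₂ = 11500000 N, ΣAE = 62760000 N.
F₁ = P·A₁E₁/ΣAE = -58500·51260000/62760000 = -47780 N.

-47.8 kN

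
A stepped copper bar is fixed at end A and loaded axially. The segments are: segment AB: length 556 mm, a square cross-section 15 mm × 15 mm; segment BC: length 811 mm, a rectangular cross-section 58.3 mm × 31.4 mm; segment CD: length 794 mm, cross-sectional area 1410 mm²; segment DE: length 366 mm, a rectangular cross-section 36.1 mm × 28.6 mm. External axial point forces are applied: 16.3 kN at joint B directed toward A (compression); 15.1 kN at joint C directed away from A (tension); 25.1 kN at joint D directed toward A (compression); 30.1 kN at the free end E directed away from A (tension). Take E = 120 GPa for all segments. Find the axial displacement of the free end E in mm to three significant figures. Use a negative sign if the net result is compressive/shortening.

0.265 mm

Internal axial forces (sectioning from the free end, tension +): N_DE = 30.1 kN, N_CD = 5 kN, N_BC = 20.1 kN, N_AB = 3.8 kN.
A_AB = 225 mm².
A_BC = 1831 mm².
A_DE = 1032 mm².
δ_AB = 3800·556/(225·120000) = 0.07825 mm
δ_BC = 20100·811/(1831·120000) = 0.07421 mm
δ_CD = 5000·794/(1410·120000) = 0.02346 mm
δ_DE = 30100·366/(1032·120000) = 0.08892 mm
δ = Σδ_i = 0.2648 mm.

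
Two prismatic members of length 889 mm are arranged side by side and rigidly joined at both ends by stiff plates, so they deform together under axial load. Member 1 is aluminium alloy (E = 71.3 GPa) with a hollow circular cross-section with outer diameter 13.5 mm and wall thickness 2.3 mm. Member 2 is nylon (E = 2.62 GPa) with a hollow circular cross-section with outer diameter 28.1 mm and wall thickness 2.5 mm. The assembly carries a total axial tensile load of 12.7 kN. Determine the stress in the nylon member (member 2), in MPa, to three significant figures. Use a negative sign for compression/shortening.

5.28 MPa

A_1 = 80.93 mm².
A_2 = 201.1 mm².
Equal strain + equilibrium ⇒ each member carries load in proportion to AE: A₁E₁ = 5770000 N, A₂E₂ = 526800 N, ΣAE = 6297000 N.
σ₂ = P·E₂/ΣAE = 12700·2620/6297000 = 5.284 MPa.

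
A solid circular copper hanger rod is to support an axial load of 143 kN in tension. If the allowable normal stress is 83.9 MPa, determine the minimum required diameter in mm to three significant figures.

Required area A ≥ P/σ_allow = 143000/83.9 = 1704 mm².
For a solid circular section, d ≥ √(4A/π) = 46.58 mm.

46.6 mm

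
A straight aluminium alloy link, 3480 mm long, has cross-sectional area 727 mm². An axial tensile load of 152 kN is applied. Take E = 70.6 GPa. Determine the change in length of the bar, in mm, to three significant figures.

δ_mech = NL/(AE) = 152000·3480/(727·70600) = 10.31 mm.

10.3 mm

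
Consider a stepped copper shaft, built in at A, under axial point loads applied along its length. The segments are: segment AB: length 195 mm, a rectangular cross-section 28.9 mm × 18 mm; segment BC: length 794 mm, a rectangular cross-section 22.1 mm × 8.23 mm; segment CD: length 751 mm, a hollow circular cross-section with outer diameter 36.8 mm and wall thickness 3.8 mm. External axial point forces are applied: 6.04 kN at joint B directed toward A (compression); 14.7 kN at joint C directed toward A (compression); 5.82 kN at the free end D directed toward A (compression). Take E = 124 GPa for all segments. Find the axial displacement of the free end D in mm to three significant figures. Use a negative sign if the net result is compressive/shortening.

Internal axial forces (sectioning from the free end, tension +): N_CD = -5.82 kN, N_BC = -20.52 kN, N_AB = -26.56 kN.
A_AB = 520.2 mm².
A_BC = 181.9 mm².
A_CD = 394 mm².
δ_AB = -26560·195/(520.2·124000) = -0.08029 mm
δ_BC = -20520·794/(181.9·124000) = -0.7224 mm
δ_CD = -5820·751/(394·124000) = -0.08947 mm
δ = Σδ_i = -0.8922 mm.

-0.892 mm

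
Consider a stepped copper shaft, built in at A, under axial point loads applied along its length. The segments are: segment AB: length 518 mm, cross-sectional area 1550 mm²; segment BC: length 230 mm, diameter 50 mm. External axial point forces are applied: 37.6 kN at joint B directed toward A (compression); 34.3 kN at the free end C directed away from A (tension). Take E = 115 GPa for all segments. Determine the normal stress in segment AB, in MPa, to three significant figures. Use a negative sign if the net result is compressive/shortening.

Internal axial forces (sectioning from the free end, tension +): N_BC = 34.3 kN, N_AB = -3.3 kN.
σ_AB = N_AB/A_AB = -3300/1550 = -2.129 MPa.

-2.13 MPa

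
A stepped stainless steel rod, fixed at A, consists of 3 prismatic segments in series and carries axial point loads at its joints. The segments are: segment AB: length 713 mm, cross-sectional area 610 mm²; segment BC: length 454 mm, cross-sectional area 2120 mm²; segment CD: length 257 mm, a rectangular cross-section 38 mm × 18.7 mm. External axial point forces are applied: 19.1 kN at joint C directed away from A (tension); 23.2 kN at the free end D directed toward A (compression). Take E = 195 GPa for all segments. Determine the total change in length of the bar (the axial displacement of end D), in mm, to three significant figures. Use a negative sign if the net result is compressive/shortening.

Internal axial forces (sectioning from the free end, tension +): N_CD = -23.2 kN, N_BC = -4.1 kN, N_AB = -4.1 kN.
A_CD = 710.6 mm².
δ_AB = -4100·713/(610·195000) = -0.02458 mm
δ_BC = -4100·454/(2120·195000) = -0.004503 mm
δ_CD = -23200·257/(710.6·195000) = -0.04303 mm
δ = Σδ_i = -0.07211 mm.

-0.0721 mm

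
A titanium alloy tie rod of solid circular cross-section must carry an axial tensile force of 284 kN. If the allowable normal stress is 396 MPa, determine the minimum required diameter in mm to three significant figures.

30.2 mm

Required area A ≥ P/σ_allow = 284000/396 = 717.2 mm².
For a solid circular section, d ≥ √(4A/π) = 30.22 mm.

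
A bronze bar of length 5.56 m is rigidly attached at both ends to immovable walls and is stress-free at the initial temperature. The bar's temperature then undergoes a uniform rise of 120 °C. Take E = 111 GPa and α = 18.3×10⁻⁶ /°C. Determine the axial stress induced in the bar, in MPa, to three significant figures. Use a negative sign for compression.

-244 MPa

Free thermal expansion αLΔT = 18.3e-6 · 5560 · 120 = 12.21 mm.
The walls impose strain ε = −(12.21)/5560 = -2.1960e-03; σ = Eε = 111000 · -2.1960e-03 = -243.8 MPa.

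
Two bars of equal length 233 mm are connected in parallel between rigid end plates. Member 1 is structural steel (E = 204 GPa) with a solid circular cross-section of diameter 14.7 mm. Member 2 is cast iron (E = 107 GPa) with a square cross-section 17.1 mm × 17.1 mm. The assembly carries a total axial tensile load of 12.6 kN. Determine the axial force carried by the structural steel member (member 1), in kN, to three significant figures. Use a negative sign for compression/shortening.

A_1 = 169.7 mm².
A_2 = 292.4 mm².
Equal strain + equilibrium ⇒ each member carries load in proportion to AE: A₁E₁ = 34620000 N, A₂E₂ = 31290000 N, ΣAE = 65910000 N.
F₁ = P·A₁E₁/ΣAE = 12600·34620000/65910000 = 6619 N.

6.62 kN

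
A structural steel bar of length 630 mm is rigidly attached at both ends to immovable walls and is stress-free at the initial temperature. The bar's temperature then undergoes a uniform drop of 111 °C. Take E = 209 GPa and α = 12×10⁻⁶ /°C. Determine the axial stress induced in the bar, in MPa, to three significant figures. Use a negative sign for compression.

Free thermal expansion αLΔT = 12e-6 · 630 · -111 = -0.8392 mm.
The walls impose strain ε = −(-0.8392)/630 = 1.3320e-03; σ = Eε = 209000 · 1.3320e-03 = 278.4 MPa.

278 MPa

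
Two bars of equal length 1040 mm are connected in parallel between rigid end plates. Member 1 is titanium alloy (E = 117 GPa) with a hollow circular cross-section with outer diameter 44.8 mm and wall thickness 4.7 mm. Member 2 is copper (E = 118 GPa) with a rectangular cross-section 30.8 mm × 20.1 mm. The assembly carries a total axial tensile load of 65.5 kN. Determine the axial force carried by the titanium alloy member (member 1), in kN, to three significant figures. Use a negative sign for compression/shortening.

A_1 = 592.1 mm².
A_2 = 619.1 mm².
Equal strain + equilibrium ⇒ each member carries load in proportion to AE: A₁E₁ = 69280000 N, A₂E₂ = 73050000 N, ΣAE = 142300000 N.
F₁ = P·A₁E₁/ΣAE = 65500·69280000/142300000 = 31880 N.

31.9 kN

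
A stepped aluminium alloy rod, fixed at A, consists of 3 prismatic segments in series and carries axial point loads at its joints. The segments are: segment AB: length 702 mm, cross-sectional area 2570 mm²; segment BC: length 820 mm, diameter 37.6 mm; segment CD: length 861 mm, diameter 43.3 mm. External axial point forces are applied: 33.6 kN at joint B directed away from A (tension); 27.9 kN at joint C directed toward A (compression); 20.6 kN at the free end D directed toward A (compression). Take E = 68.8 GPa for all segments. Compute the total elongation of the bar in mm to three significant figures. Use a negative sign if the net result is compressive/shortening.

-0.755 mm

Internal axial forces (sectioning from the free end, tension +): N_CD = -20.6 kN, N_BC = -48.5 kN, N_AB = -14.9 kN.
A_BC = 1110 mm².
A_CD = 1473 mm².
δ_AB = -14900·702/(2570·68800) = -0.05916 mm
δ_BC = -48500·820/(1110·68800) = -0.5206 mm
δ_CD = -20600·861/(1473·68800) = -0.1751 mm
δ = Σδ_i = -0.7548 mm.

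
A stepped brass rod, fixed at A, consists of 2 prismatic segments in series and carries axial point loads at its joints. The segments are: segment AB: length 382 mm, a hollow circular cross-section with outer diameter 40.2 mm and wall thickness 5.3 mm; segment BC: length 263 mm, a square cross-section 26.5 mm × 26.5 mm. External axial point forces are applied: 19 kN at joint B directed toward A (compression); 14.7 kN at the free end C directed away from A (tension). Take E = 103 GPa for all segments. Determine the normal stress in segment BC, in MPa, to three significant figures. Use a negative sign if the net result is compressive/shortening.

20.9 MPa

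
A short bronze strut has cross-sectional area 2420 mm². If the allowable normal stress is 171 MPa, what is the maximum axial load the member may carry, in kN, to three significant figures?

P_max = σ_allow · A = 171 · 2420 = 413800 N = 413.8 kN.

414 kN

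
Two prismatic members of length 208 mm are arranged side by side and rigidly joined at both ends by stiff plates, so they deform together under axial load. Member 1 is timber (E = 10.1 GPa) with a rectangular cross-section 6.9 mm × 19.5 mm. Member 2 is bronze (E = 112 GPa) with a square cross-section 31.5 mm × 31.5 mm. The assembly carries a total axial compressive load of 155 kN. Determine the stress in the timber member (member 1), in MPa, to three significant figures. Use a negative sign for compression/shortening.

-13.9 MPa

A_1 = 134.6 mm².
A_2 = 992.2 mm².
Equal strain + equilibrium ⇒ each member carries load in proportion to AE: A₁E₁ = 1359000 N, A₂E₂ = 111100000 N, ΣAE = 112500000 N.
σ₁ = P·E₁/ΣAE = -155000·10100/112500000 = -13.92 MPa.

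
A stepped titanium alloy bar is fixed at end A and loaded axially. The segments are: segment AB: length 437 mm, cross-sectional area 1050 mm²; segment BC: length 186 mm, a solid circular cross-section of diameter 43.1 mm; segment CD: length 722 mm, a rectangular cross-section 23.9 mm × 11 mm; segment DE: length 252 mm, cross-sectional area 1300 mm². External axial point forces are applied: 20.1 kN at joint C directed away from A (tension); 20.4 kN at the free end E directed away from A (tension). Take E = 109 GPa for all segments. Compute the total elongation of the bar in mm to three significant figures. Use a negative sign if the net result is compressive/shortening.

0.752 mm

Internal axial forces (sectioning from the free end, tension +): N_DE = 20.4 kN, N_CD = 20.4 kN, N_BC = 40.5 kN, N_AB = 40.5 kN.
A_BC = 1459 mm².
A_CD = 262.9 mm².
δ_AB = 40500·437/(1050·109000) = 0.1546 mm
δ_BC = 40500·186/(1459·109000) = 0.04737 mm
δ_CD = 20400·722/(262.9·109000) = 0.514 mm
δ_DE = 20400·252/(1300·109000) = 0.03628 mm
δ = Σδ_i = 0.7523 mm.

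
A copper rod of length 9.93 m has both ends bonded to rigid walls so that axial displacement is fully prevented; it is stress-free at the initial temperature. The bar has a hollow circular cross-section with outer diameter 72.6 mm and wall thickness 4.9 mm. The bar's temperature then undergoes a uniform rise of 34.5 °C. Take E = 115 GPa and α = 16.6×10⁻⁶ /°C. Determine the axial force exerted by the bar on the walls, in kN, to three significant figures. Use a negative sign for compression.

Free thermal expansion αLΔT = 16.6e-6 · 9930 · 34.5 = 5.687 mm.
The walls impose strain ε = −(5.687)/9930 = -5.7270e-04; σ = Eε = 115000 · -5.7270e-04 = -65.86 MPa.
Wall reaction R = σ·A = -65.86·1042 = -68640 N = -68.64 kN.

-68.6 kN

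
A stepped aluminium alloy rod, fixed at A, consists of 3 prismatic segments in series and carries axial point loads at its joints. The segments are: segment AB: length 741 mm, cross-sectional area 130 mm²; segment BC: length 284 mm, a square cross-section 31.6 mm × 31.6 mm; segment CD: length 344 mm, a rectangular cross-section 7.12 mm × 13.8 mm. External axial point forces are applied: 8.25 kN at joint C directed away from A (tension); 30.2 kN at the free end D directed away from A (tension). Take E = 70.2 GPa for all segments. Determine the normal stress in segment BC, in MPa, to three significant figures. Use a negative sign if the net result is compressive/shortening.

38.5 MPa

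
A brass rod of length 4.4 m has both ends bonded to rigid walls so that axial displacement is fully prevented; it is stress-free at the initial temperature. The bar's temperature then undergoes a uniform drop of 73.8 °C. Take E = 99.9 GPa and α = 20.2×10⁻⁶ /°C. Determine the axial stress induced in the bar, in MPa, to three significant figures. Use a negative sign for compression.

Free thermal expansion αLΔT = 20.2e-6 · 4400 · -73.8 = -6.559 mm.
The walls impose strain ε = −(-6.559)/4400 = 1.4908e-03; σ = Eε = 99900 · 1.4908e-03 = 148.9 MPa.

149 MPa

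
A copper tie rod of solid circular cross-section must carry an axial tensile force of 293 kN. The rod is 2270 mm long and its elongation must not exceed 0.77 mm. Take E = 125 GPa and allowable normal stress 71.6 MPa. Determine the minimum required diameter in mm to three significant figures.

Required area A ≥ P/σ_allow = 293000/71.6 = 4092 mm².
For a solid circular section, d ≥ √(4A/π) = 72.18 mm.
Elongation limit: A ≥ PL/(Eδ_allow) = 293000·2270/(125000·0.77) = 6910 mm² ⇒ d ≥ 93.8 mm.
The elongation limit governs.

93.8 mm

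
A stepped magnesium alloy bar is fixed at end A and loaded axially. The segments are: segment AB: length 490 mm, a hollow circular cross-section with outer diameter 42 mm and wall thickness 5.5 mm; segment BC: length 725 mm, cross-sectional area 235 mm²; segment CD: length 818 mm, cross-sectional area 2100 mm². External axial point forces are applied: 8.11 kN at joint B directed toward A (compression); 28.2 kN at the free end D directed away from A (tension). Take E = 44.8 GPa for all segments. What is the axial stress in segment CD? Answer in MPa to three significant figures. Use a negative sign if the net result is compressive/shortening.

13.4 MPa

Internal axial forces (sectioning from the free end, tension +): N_CD = 28.2 kN, N_BC = 28.2 kN, N_AB = 20.09 kN.
σ_CD = N_CD/A_CD = 28200/2100 = 13.43 MPa.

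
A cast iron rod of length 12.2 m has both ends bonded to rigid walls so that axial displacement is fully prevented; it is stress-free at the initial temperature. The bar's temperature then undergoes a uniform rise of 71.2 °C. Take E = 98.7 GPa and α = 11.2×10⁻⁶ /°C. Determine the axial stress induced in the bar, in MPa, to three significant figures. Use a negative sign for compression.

-78.7 MPa

Free thermal expansion αLΔT = 11.2e-6 · 12200 · 71.2 = 9.729 mm.
The walls impose strain ε = −(9.729)/12200 = -7.9744e-04; σ = Eε = 98700 · -7.9744e-04 = -78.71 MPa.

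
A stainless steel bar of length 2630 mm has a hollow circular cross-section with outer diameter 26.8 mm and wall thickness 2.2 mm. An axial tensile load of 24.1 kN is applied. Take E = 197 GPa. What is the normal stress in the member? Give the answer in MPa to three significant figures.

A = 170 mm².
σ = N/A = 24100/170 = 141.7 MPa.

142 MPa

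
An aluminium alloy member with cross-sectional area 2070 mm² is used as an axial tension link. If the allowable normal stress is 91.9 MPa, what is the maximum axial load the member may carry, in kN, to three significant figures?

P_max = σ_allow · A = 91.9 · 2070 = 190200 N = 190.2 kN.

190 kN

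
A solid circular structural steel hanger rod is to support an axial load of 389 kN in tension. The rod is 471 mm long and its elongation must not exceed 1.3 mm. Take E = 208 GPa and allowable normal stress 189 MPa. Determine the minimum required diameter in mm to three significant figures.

51.2 mm

Required area A ≥ P/σ_allow = 389000/189 = 2058 mm².
For a solid circular section, d ≥ √(4A/π) = 51.19 mm.
Elongation limit: A ≥ PL/(Eδ_allow) = 389000·471/(208000·1.3) = 677.6 mm² ⇒ d ≥ 29.37 mm.
The stress limit governs.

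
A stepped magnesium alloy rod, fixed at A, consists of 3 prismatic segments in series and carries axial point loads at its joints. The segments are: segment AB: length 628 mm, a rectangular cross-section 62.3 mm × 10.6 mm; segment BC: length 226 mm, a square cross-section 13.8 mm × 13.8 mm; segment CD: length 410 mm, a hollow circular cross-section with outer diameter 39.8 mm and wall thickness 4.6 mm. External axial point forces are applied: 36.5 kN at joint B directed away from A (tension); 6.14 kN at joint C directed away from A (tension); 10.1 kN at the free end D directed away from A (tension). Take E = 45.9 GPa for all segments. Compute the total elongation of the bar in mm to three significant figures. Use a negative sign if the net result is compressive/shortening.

Internal axial forces (sectioning from the free end, tension +): N_CD = 10.1 kN, N_BC = 16.24 kN, N_AB = 52.74 kN.
A_AB = 660.4 mm².
A_BC = 190.4 mm².
A_CD = 508.7 mm².
δ_AB = 52740·628/(660.4·45900) = 1.093 mm
δ_BC = 16240·226/(190.4·45900) = 0.4199 mm
δ_CD = 10100·410/(508.7·45900) = 0.1774 mm
δ = Σδ_i = 1.69 mm.

1.69 mm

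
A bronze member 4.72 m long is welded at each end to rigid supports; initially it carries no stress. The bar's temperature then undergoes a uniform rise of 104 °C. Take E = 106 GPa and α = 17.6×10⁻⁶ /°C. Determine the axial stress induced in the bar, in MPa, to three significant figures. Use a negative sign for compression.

-194 MPa

Free thermal expansion αLΔT = 17.6e-6 · 4720 · 104 = 8.639 mm.
The walls impose strain ε = −(8.639)/4720 = -1.8304e-03; σ = Eε = 106000 · -1.8304e-03 = -194 MPa.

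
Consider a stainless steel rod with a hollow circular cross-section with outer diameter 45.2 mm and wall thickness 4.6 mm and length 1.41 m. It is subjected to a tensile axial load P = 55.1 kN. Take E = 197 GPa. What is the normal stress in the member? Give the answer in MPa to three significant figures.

93.9 MPa

A = 586.7 mm².
σ = N/A = 55100/586.7 = 93.91 MPa.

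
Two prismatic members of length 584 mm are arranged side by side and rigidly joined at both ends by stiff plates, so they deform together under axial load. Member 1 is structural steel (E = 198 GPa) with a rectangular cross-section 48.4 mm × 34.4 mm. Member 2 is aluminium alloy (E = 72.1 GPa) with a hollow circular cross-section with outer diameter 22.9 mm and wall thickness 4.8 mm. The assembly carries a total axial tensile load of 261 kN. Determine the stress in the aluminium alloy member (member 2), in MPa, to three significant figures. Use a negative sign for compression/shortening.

53.9 MPa

A_1 = 1665 mm².
A_2 = 272.9 mm².
Equal strain + equilibrium ⇒ each member carries load in proportion to AE: A₁E₁ = 329700000 N, A₂E₂ = 19680000 N, ΣAE = 349300000 N.
σ₂ = P·E₂/ΣAE = 261000·72100/349300000 = 53.87 MPa.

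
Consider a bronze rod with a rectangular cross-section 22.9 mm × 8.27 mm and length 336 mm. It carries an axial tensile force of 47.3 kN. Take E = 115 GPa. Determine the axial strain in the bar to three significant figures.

A = 189.4 mm².
σ = N/A = 249.8 MPa; ε = σ/E = 249.8/115000 = 2.172e-03.

0.00217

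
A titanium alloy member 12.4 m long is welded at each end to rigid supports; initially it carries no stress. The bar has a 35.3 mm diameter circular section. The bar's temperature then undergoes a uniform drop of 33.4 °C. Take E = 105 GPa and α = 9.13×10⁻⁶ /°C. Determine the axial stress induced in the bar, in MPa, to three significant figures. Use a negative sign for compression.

Free thermal expansion αLΔT = 9.13e-6 · 12400 · -33.4 = -3.781 mm.
The walls impose strain ε = −(-3.781)/12400 = 3.0494e-04; σ = Eε = 105000 · 3.0494e-04 = 32.02 MPa.

32.0 MPa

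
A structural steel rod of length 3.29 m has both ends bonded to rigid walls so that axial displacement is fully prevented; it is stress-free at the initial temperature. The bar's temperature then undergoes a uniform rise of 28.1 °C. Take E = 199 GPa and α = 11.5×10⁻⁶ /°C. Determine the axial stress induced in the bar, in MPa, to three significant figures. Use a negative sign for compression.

Free thermal expansion αLΔT = 11.5e-6 · 3290 · 28.1 = 1.063 mm.
The walls impose strain ε = −(1.063)/3290 = -3.2315e-04; σ = Eε = 199000 · -3.2315e-04 = -64.31 MPa.

-64.3 MPa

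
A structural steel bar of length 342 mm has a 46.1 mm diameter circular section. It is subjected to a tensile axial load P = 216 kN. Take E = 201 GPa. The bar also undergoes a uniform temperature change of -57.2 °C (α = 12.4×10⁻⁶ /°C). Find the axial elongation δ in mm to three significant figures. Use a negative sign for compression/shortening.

A = 1669 mm².
δ_mech = NL/(AE) = 216000·342/(1669·201000) = 0.2202 mm.
δ_thermal = αLΔT = 12.4e-6·342·-57.2 = -0.2426 mm.
δ = δ_mech + δ_thermal = -0.02239 mm.

-0.0224 mm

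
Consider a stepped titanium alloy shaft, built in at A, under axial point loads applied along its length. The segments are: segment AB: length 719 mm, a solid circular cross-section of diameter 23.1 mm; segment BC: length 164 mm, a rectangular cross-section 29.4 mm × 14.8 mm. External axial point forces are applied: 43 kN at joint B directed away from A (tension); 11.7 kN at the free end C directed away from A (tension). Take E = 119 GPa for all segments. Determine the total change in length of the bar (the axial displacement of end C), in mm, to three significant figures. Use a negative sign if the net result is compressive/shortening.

Internal axial forces (sectioning from the free end, tension +): N_BC = 11.7 kN, N_AB = 54.7 kN.
A_AB = 419.1 mm².
A_BC = 435.1 mm².
δ_AB = 54700·719/(419.1·119000) = 0.7886 mm
δ_BC = 11700·164/(435.1·119000) = 0.03706 mm
δ = Σδ_i = 0.8257 mm.

0.826 mm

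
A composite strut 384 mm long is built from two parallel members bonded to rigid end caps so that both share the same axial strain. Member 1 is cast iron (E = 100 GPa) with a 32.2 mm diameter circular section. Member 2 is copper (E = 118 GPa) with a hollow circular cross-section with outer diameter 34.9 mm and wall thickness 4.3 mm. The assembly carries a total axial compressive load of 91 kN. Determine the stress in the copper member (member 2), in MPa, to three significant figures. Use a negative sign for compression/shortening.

-82.5 MPa

A_1 = 814.3 mm².
A_2 = 413.4 mm².
Equal strain + equilibrium ⇒ each member carries load in proportion to AE: A₁E₁ = 81430000 N, A₂E₂ = 48780000 N, ΣAE = 130200000 N.
σ₂ = P·E₂/ΣAE = -91000·118000/130200000 = -82.47 MPa.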